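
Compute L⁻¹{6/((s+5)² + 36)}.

Form: b/((s-a)² + b²) → e^(at)sin(bt). With a=-5, b=6

Final answer: e^(-5t)·sin(6t)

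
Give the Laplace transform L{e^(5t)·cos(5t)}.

L{e^(at)·cos(ωt)} = (s-a)/((s-a)² + ω²), so L{e^(5t)·cos(5t)} = (s-5)/((s-5)² + 25)

Final answer: (s-5)/((s-5)² + 25)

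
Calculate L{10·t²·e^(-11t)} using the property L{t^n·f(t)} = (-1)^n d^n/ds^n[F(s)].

L{e^(-11t)} = 1/(s+11). d/ds[1/(s+11)] = -1/(s+11)². d²/ds²[1/(s+11)] = 2/(s+11)³. So L{t²·e^(-11t)} = (-1)² · 2/(s+11)³ = 2/(s+11)³. Then L{10·t²·e^(-11t)} = 10·2/(s+11)³ = 20/(s+11)³

Final answer: 20/(s+11)³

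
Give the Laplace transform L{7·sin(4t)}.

L{sin(ωt)} = ω/(s² + ω²), so L{sin(4t)} = 4/(s² + 16). Then L{7·sin(4t)} = 7·4/(s² + 16) = 28/(s² + 16)

Final answer: 28/(s² + 16)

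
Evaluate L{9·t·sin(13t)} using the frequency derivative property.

L{sin(13t)} = 13/(s² + 169). By L{t·f(t)} = -F'(s): -d/ds[13/(s² + 169)] = -(13)·(-2s)/(s² + 169)² = 26s/(s² + 169)². Then L{9·t·sin(13t)} = 9·26s/(s² + 169)² = 234s/(s² + 169)²

Final answer: 234s/(s² + 169)²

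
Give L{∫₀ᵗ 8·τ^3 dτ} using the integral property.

L{∫₀ᵗ f(τ)dτ} = F(s)/s with f(t) = 8t^3. F(s) = 48/s^4, so L{∫₀ᵗ 8·τ^3 dτ} = (48/s^4)/s = 48/s^5. (Check: ∫₀ᵗ 8·τ^3 dτ = 8t^4/4.)

Final answer: 48/s^5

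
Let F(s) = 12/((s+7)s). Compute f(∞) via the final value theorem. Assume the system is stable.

f(∞) = lim_{s→0} sF(s) = lim_{s→0} 12/(s+7) = 12/7

Final answer: 12/7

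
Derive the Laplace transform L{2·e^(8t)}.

L{e^(at)} = 1/(s-a), so L{e^(8t)} = 1/(s-8). Then L{2·e^(8t)} = 2/(s-8)

Final answer: 2/(s-8)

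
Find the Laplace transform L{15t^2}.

L{15t^2} = 15 · L{t^2} = 15 · 2/s^3 = 30/s^3

Final answer: 30/s^3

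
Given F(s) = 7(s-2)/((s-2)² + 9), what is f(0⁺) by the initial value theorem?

f(0⁺) = lim_{s→∞} sF(s) = lim_{s→∞} 7s(s-2)/((s-2)² + 9) = 7

Final answer: 7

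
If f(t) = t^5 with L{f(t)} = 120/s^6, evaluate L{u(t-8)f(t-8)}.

Time shift theorem: L{u(t-a)f(t-a)} = e^(-as)F(s). Here a=8, F(s) = 120/s^6, so L{u(t-8)f(t-8)} = e^(-8s)·120/s^6

Final answer: e^(-8s)·120/s^6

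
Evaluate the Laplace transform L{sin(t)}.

L{sin(ωt)} = ω/(s² + ω²), so L{sin(t)} = 1/(s² + 1)

Final answer: 1/(s² + 1)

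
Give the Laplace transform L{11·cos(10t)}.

L{cos(ωt)} = s/(s² + ω²), so L{cos(10t)} = s/(s² + 100). Then L{11·cos(10t)} = 11·s/(s² + 100) = 11s/(s² + 100)

Final answer: 11s/(s² + 100)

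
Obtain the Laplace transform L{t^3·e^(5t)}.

L{t^n·e^(at)} = n!/(s-a)^(n+1), so L{t^3·e^(5t)} = 6/(s-5)^4

Final answer: 6/(s-5)^4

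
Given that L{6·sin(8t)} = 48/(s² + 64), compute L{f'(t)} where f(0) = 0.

L{f'(t)} = s·F(s) - f(0) = s·48/(s² + 64) - 0 = 48s/(s² + 64)

Final answer: 48s/(s² + 64)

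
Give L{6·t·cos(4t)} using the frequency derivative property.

L{cos(4t)} = s/(s² + 16). Derivative: d/ds[s/(s² + 16)] = [(s² + 16) - s·2s]/(s² + 16)² = (16 - s²)/(s² + 16)². So L{t·cos(4t)} = -F'(s) = (s² - 16)/(s² + 16)². Then L{6·t·cos(4t)} = 6·(s² - 16)/(s² + 16)²

Final answer: 6·(s² - 16)/(s² + 16)²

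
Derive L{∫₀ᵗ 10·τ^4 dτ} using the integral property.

L{∫₀ᵗ f(τ)dτ} = F(s)/s with f(t) = 10t^4. F(s) = 240/s^5, so L{∫₀ᵗ 10·τ^4 dτ} = (240/s^5)/s = 240/s^6. (Check: ∫₀ᵗ 10·τ^4 dτ = 10t^5/5.)

Final answer: 240/s^6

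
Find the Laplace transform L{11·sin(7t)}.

L{sin(ωt)} = ω/(s² + ω²), so L{sin(7t)} = 7/(s² + 49). Then L{11·sin(7t)} = 11·7/(s² + 49) = 77/(s² + 49)

Final answer: 77/(s² + 49)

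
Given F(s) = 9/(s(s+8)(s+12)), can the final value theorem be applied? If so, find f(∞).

Poles of sF(s) = 9/((s+8)(s+12)) are at s = -8 and s = -12, both in the left half-plane. Theorem applies. f(∞) = lim_{s→0} sF(s) = 9/(8·12) = 3/32

Final answer: 3/32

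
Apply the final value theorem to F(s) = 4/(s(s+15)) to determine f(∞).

f(∞) = lim_{s→0} s·4/(s(s+15)) = lim_{s→0} 4/(s+15) = 4/15 = 4/15

Final answer: 4/15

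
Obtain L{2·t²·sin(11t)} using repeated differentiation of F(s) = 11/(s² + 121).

F(s) = 11/(s² + 121). F'(s) = -22s/(s² + 121)². F''(s) = -22(121 - 3s²)/(s² + 121)³ = (66s² - 2662)/(s² + 121)³. So L{t²·sin(11t)} = (-1)² F''(s) = (66s² - 2662)/(s² + 121)³. Then L{2·t²·sin(11t)} = 2·(66s² - 2662)/(s² + 121)³ = (132s² - 5324)/(s² + 121)³

Final answer: (132s² - 5324)/(s² + 121)³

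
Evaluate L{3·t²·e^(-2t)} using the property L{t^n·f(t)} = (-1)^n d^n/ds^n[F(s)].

L{e^(-2t)} = 1/(s+2). d/ds[1/(s+2)] = -1/(s+2)². d²/ds²[1/(s+2)] = 2/(s+2)³. So L{t²·e^(-2t)} = (-1)² · 2/(s+2)³ = 2/(s+2)³. Then L{3·t²·e^(-2t)} = 3·2/(s+2)³ = 6/(s+2)³

Final answer: 6/(s+2)³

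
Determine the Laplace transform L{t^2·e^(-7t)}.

L{t^n·e^(at)} = n!/(s-a)^(n+1), so L{t^2·e^(-7t)} = 2/(s+7)^3

Final answer: 2/(s+7)^3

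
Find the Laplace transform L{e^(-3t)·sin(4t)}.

L{e^(at)·sin(ωt)} = ω/((s-a)² + ω²), so L{e^(-3t)·sin(4t)} = 4/((s+3)² + 16)

Final answer: 4/((s+3)² + 16)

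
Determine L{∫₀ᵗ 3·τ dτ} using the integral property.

L{∫₀ᵗ f(τ)dτ} = F(s)/s with f(t) = 3t. F(s) = 3/s^2, so L{∫₀ᵗ 3·τ dτ} = (3/s^2)/s = 3/s^3. (Check: ∫₀ᵗ 3·τ dτ = 3t^2/2.)

Final answer: 3/s^3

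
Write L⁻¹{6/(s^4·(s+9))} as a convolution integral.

6/(s^4·(s+9)) = (6/s^4)·(1/(s+9)) = L{t^3}·L{e^(-9t)}. So f(t) = t^3*e^(-9t) = ∫₀ᵗ τ^3·e^(-9(t-τ)) dτ

Final answer: ∫₀ᵗ τ^3·e^(-9(t-τ)) dτ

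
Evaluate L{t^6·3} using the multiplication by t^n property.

L{3} = 3/s. d^1/ds^1[1/s] = -1/s². d^2/ds^2[1/s] = 2/s^3. d^3/ds^3[1/s] = -6/s^4. d^4/ds^4[1/s] = 24/s^5. d^5/ds^5[1/s] = -120/s^6. d^6/ds^6[1/s] = 720/s^7. So L{t^6} = (-1)^{6}·720/s^7 = 720/s^7. Then L{t^6·3} = 3·720/s^7 = 2160/s^7

Final answer: 2160/s^7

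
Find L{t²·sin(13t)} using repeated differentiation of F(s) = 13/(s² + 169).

F(s) = 13/(s² + 169). F'(s) = -26s/(s² + 169)². F''(s) = -26(169 - 3s²)/(s² + 169)³ = (78s² - 4394)/(s² + 169)³. So L{t²·sin(13t)} = (-1)² F''(s) = (78s² - 4394)/(s² + 169)³

Final answer: (78s² - 4394)/(s² + 169)³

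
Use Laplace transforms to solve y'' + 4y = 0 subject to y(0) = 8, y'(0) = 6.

L{y''} + 4L{y} = 0. s²Y - 8s - 6 + 4Y = 0. Y(s² + 4) = 8s + 6. Y = (8s + 6)/(s² + 4). Inverting: y(t) = 8cos(2t) + 3sin(2t)

Final answer: y(t) = 8cos(2t) + 3sin(2t)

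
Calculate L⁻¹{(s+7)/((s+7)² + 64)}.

Using frequency shift: L⁻¹{(s-a)/((s-a)² + b²)} = e^(at)cos(bt). Here a=-7, b=8

Final answer: e^(-7t)·cos(8t)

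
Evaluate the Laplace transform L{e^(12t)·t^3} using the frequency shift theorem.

L{e^(at)·t^n} = n!/(s-a)^(n+1), so L{e^(12t)·t^3} = 6/(s-12)^4

Final answer: 6/(s-12)^4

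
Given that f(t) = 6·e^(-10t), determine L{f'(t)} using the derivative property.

f(0) = 6, F(s) = 6/(s+10). L{f'(t)} = s·F(s) - f(0) = 6s/(s+10) - 6 = (6s - 6(s+10))/(s+10) = -60/(s+10)

Final answer: -60/(s+10)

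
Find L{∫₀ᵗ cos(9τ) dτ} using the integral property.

L{∫₀ᵗ f(τ)dτ} = F(s)/s with F(s) = s/(s² + 81), so the result is (s/(s² + 81))/s = 1/(s² + 81)

Final answer: 1/(s² + 81)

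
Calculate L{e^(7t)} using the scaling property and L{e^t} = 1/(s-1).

Using L{f(at)} = (1/a)F(s/a) with a=7 and f(t) = e^t: L{e^(7t)} = (1/7) · 1/((s/7)-1) = (1/7) · 7/(s-7) = 1/(s-7)

Final answer: 1/(s-7)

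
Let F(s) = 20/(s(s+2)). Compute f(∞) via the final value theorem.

f(∞) = lim_{s→0} s·20/(s(s+2)) = lim_{s→0} 20/(s+2) = 20/2 = 10

Final answer: 10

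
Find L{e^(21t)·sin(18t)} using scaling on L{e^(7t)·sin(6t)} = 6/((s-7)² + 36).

Scaling with a=3: L{e^(21t)·sin(18t)} = (1/3) · 6/((s/3-7)² + 36). Simplifying: 18/((s-21)² + 324)

Final answer: 18/((s-21)² + 324)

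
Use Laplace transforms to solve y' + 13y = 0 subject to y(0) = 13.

L{y'} + 13L{y} = 0. sY - 13 + 13Y = 0. Y(s+13) = 13. Y = 13/(s+13)

Final answer: y(t) = 13e^(-13t)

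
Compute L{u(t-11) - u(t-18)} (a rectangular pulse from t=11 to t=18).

L{u(t-a)} = e^(-as)/s. L{u(t-11) - u(t-18)} = (e^(-11s) - e^(-18s))/s

Final answer: (e^(-11s) - e^(-18s))/s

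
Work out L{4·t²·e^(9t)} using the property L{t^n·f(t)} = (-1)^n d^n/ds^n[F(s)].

L{e^(9t)} = 1/(s-9). d/ds[1/(s-9)] = -1/(s-9)². d²/ds²[1/(s-9)] = 2/(s-9)³. So L{t²·e^(9t)} = (-1)² · 2/(s-9)³ = 2/(s-9)³. Then L{4·t²·e^(9t)} = 4·2/(s-9)³ = 8/(s-9)³

Final answer: 8/(s-9)³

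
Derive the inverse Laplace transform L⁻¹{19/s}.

L⁻¹{c/s} = c, so L⁻¹{19/s} = 19

Final answer: 19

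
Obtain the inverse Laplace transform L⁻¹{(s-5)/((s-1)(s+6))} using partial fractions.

Using partial fractions, f(t) = (-4e^t + 11e^(-6t))/7

Final answer: (-4e^t + 11e^(-6t))/7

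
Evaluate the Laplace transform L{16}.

L{16} = 16 · L{1} = 16/s

Final answer: 16/s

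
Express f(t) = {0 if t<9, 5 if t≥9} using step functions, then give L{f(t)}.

f(t) = 5·u(t-9). L{u(t-9)} = e^(-9s)/s, so L{f(t)} = 5·e^(-9s)/s

Final answer: 5·e^(-9s)/s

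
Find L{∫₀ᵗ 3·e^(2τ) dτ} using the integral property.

L{∫₀ᵗ f(τ)dτ} = F(s)/s with F(s) = 3/(s-2), so L{∫₀ᵗ 3·e^(2τ) dτ} = 3/(s(s-2))

Final answer: 3/(s(s-2))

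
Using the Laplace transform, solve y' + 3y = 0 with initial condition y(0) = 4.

L{y'} + 3L{y} = 0. sY - 4 + 3Y = 0. Y(s+3) = 4. Y = 4/(s+3)

Final answer: y(t) = 4e^(-3t)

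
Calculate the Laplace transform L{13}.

L{13} = 13 · L{1} = 13/s

Final answer: 13/s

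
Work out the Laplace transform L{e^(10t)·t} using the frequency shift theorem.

L{e^(at)·t^n} = n!/(s-a)^(n+1), so L{e^(10t)·t} = 1/(s-10)^2

Final answer: 1/(s-10)^2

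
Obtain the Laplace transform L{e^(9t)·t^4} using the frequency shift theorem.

L{e^(at)·t^n} = n!/(s-a)^(n+1), so L{e^(9t)·t^4} = 24/(s-9)^5

Final answer: 24/(s-9)^5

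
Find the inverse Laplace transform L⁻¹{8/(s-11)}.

L⁻¹{1/(s-a)} = e^(at), so L⁻¹{1/(s-11)} = e^(11t), and L⁻¹{8/(s-11)} = 8·e^(11t)

Final answer: 8·e^(11t)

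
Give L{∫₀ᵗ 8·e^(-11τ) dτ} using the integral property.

L{∫₀ᵗ f(τ)dτ} = F(s)/s with F(s) = 8/(s+11), so L{∫₀ᵗ 8·e^(-11τ) dτ} = 8/(s(s+11))

Final answer: 8/(s(s+11))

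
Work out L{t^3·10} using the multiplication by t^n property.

L{10} = 10/s. d^1/ds^1[1/s] = -1/s². d^2/ds^2[1/s] = 2/s^3. d^3/ds^3[1/s] = -6/s^4. So L{t^3} = (-1)^{3}·-6/s^4 = 6/s^4. Then L{t^3·10} = 10·6/s^4 = 60/s^4

Final answer: 60/s^4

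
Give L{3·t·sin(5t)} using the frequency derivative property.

L{sin(5t)} = 5/(s² + 25). By L{t·f(t)} = -F'(s): -d/ds[5/(s² + 25)] = -(5)·(-2s)/(s² + 25)² = 10s/(s² + 25)². Then L{3·t·sin(5t)} = 3·10s/(s² + 25)² = 30s/(s² + 25)²

Final answer: 30s/(s² + 25)²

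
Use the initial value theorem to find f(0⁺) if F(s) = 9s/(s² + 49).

f(0⁺) = lim_{s→∞} s·9s/(s² + 49) = lim_{s→∞} 9s²/(s² + 49) = 9

Final answer: 9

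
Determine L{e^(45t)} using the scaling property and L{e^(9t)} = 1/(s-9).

Using L{f(at)} = (1/a)F(s/a) with a=5 and f(t) = e^(9t): L{e^(45t)} = (1/5) · 1/((s/5)-9) = (1/5) · 5/(s-45) = 1/(s-45)

Final answer: 1/(s-45)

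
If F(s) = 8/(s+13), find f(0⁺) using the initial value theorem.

f(0⁺) = lim_{s→∞} s·8/(s+13) = lim_{s→∞} 8s/(s+13) = 8

Final answer: 8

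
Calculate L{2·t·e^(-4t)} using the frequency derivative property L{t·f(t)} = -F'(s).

L{e^(-4t)} = 1/(s+4). By frequency derivative: L{t·e^(-4t)} = -d/ds[1/(s+4)] = -(-1)/(s+4)² = 1/(s+4)². Then L{2·t·e^(-4t)} = 2·1/(s+4)² = 2/(s+4)²

Final answer: 2/(s+4)²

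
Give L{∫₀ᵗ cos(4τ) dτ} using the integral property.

L{∫₀ᵗ f(τ)dτ} = F(s)/s with F(s) = s/(s² + 16), so the result is (s/(s² + 16))/s = 1/(s² + 16)

Final answer: 1/(s² + 16)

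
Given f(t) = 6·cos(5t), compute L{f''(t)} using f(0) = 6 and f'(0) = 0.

F(s) = 6s/(s² + 25). L{f''(t)} = s²F(s) - sf(0) - f'(0) = 6s³/(s² + 25) - 6s = (6s³ - 6s(s² + 25))/(s² + 25) = -150s/(s² + 25)

Final answer: -150s/(s² + 25)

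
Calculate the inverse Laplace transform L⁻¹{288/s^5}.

L⁻¹{n!/s^(n+1)} = t^n with n=4. So L⁻¹{24/s^5} = t^4, and L⁻¹{288/s^5} = (288/24)·t^4 = 12·t^4

Final answer: 12·t^4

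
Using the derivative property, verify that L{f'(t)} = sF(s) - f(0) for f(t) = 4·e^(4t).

f'(t) = 16e^(4t). Direct: L{f'(t)} = 16/(s-4). Property: s·4/(s-4) - 4 = (4s - 4(s-4))/(s-4) = 16/(s-4). ✓

Final answer: 16/(s-4)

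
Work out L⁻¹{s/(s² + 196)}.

This is the form c·s/(s² + a²) with a = 14. L⁻¹ = cos(14t)

Final answer: cos(14t)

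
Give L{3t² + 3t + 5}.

L{3t² + 3t + 5} = 3·2/s³ + 3/s² + 5/s = 6/s³ + 3/s² + 5/s

Final answer: 6/s³ + 3/s² + 5/s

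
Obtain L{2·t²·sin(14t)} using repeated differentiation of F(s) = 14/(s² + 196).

F(s) = 14/(s² + 196). F'(s) = -28s/(s² + 196)². F''(s) = -28(196 - 3s²)/(s² + 196)³ = (84s² - 5488)/(s² + 196)³. So L{t²·sin(14t)} = (-1)² F''(s) = (84s² - 5488)/(s² + 196)³. Then L{2·t²·sin(14t)} = 2·(84s² - 5488)/(s² + 196)³ = (168s² - 10976)/(s² + 196)³

Final answer: (168s² - 10976)/(s² + 196)³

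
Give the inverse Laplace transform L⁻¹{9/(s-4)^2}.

L⁻¹{n!/(s-a)^(n+1)} = t^n·e^(at) with n=1, a=4. So L⁻¹{1/(s-4)^2} = t·e^(4t), and L⁻¹{9/(s-4)^2} = (9/1)·t·e^(4t) = 9·t·e^(4t)

Final answer: 9·t·e^(4t)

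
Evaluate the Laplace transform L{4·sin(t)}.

L{sin(ωt)} = ω/(s² + ω²), so L{sin(t)} = 1/(s² + 1). Then L{4·sin(t)} = 4·1/(s² + 1) = 4/(s² + 1)

Final answer: 4/(s² + 1)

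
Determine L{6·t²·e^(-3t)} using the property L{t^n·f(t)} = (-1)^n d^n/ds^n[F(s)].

L{e^(-3t)} = 1/(s+3). d/ds[1/(s+3)] = -1/(s+3)². d²/ds²[1/(s+3)] = 2/(s+3)³. So L{t²·e^(-3t)} = (-1)² · 2/(s+3)³ = 2/(s+3)³. Then L{6·t²·e^(-3t)} = 6·2/(s+3)³ = 12/(s+3)³

Final answer: 12/(s+3)³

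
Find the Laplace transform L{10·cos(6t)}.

L{cos(ωt)} = s/(s² + ω²), so L{cos(6t)} = s/(s² + 36). Then L{10·cos(6t)} = 10·s/(s² + 36) = 10s/(s² + 36)

Final answer: 10s/(s² + 36)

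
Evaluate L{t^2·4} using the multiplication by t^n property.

L{4} = 4/s. d^1/ds^1[1/s] = -1/s². d^2/ds^2[1/s] = 2/s^3. So L{t^2} = (-1)^{2}·2/s^3 = 2/s^3. Then L{t^2·4} = 4·2/s^3 = 8/s^3

Final answer: 8/s^3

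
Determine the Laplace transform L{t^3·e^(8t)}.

L{t^n·e^(at)} = n!/(s-a)^(n+1), so L{t^3·e^(8t)} = 6/(s-8)^4

Final answer: 6/(s-8)^4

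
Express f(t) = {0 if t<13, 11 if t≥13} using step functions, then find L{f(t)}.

f(t) = 11·u(t-13). L{u(t-13)} = e^(-13s)/s, so L{f(t)} = 11·e^(-13s)/s

Final answer: 11·e^(-13s)/s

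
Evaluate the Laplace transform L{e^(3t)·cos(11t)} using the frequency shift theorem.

Frequency shift: L{e^(at)f(t)} = F(s-a). L{e^(3t)·cos(11t)} = (s-3)/((s-3)² + 121)

Final answer: (s-3)/((s-3)² + 121)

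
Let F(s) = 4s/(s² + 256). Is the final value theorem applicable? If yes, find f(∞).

The final value theorem requires all poles of sF(s) in the left half-plane. sF(s) = 4s²/(s² + 256) has poles at s = ±16i (imaginary axis). Theorem does NOT apply (oscillatory system).

Final answer: Not applicable (oscillatory)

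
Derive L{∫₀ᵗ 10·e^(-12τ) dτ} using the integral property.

L{∫₀ᵗ f(τ)dτ} = F(s)/s with F(s) = 10/(s+12), so L{∫₀ᵗ 10·e^(-12τ) dτ} = 10/(s(s+12))

Final answer: 10/(s(s+12))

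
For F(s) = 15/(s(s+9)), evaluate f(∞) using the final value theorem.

f(∞) = lim_{s→0} s·15/(s(s+9)) = lim_{s→0} 15/(s+9) = 15/9 = 5/3

Final answer: 5/3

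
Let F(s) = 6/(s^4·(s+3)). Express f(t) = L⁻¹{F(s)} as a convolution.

6/(s^4·(s+3)) = (6/s^4)·(1/(s+3)) = L{t^3}·L{e^(-3t)}. So f(t) = t^3*e^(-3t) = ∫₀ᵗ τ^3·e^(-3(t-τ)) dτ

Final answer: ∫₀ᵗ τ^3·e^(-3(t-τ)) dτ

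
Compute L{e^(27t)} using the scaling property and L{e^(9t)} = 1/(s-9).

Using L{f(at)} = (1/a)F(s/a) with a=3 and f(t) = e^(9t): L{e^(27t)} = (1/3) · 1/((s/3)-9) = (1/3) · 3/(s-27) = 1/(s-27)

Final answer: 1/(s-27)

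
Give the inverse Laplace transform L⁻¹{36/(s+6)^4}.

L⁻¹{n!/(s-a)^(n+1)} = t^n·e^(at) with n=3, a=-6. So L⁻¹{6/(s+6)^4} = t^3·e^(-6t), and L⁻¹{36/(s+6)^4} = (36/6)·t^3·e^(-6t) = 6·t^3·e^(-6t)

Final answer: 6·t^3·e^(-6t)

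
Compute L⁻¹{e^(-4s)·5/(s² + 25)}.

L⁻¹{5/(s² + 25)} = sin(5t). By the time shift theorem, L⁻¹{e^(-as)F(s)} = u(t-a)f(t-a) with a=4, so L⁻¹{e^(-4s)·5/(s² + 25)} = u(t-4)·sin(5(t-4))

Final answer: u(t-4)·sin(5(t-4))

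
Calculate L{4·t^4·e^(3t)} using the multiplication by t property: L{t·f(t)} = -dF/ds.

Using L{t^n·e^(at)} = n!/(s-a)^(n+1), L{t^4·e^(3t)} = 24/(s-3)^5, so L{4·t^4·e^(3t)} = 4·24/(s-3)^5 = 96/(s-3)^5

Final answer: 96/(s-3)^5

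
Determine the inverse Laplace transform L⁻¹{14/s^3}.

L⁻¹{n!/s^(n+1)} = t^n with n=2. So L⁻¹{2/s^3} = t^2, and L⁻¹{14/s^3} = (14/2)·t^2 = 7·t^2

Final answer: 7·t^2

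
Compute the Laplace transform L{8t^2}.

L{8t^2} = 8 · L{t^2} = 8 · 2/s^3 = 16/s^3

Final answer: 16/s^3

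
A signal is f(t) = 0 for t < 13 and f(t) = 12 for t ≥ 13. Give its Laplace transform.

f(t) = 12·u(t-13). L{u(t-13)} = e^(-13s)/s, so L{f(t)} = 12·e^(-13s)/s

Final answer: 12·e^(-13s)/s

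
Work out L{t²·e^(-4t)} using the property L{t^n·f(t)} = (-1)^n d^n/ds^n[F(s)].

L{e^(-4t)} = 1/(s+4). d/ds[1/(s+4)] = -1/(s+4)². d²/ds²[1/(s+4)] = 2/(s+4)³. So L{t²·e^(-4t)} = (-1)² · 2/(s+4)³ = 2/(s+4)³

Final answer: 2/(s+4)³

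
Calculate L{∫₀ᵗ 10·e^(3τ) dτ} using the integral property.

L{∫₀ᵗ f(τ)dτ} = F(s)/s with F(s) = 10/(s-3), so L{∫₀ᵗ 10·e^(3τ) dτ} = 10/(s(s-3))

Final answer: 10/(s(s-3))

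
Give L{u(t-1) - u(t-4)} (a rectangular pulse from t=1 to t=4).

L{u(t-a)} = e^(-as)/s. L{u(t-1) - u(t-4)} = (e^(-s) - e^(-4s))/s

Final answer: (e^(-s) - e^(-4s))/s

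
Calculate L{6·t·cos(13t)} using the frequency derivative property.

L{cos(13t)} = s/(s² + 169). Derivative: d/ds[s/(s² + 169)] = [(s² + 169) - s·2s]/(s² + 169)² = (169 - s²)/(s² + 169)². So L{t·cos(13t)} = -F'(s) = (s² - 169)/(s² + 169)². Then L{6·t·cos(13t)} = 6·(s² - 169)/(s² + 169)²

Final answer: 6·(s² - 169)/(s² + 169)²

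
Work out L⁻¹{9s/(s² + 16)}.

This is the form c·s/(s² + a²) with a = 4, c = 9. L⁻¹ = 9·cos(4t)

Final answer: 9·cos(4t)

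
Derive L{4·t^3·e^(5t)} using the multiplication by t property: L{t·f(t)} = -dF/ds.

Using L{t^n·e^(at)} = n!/(s-a)^(n+1), L{t^3·e^(5t)} = 6/(s-5)^4, so L{4·t^3·e^(5t)} = 4·6/(s-5)^4 = 24/(s-5)^4

Final answer: 24/(s-5)^4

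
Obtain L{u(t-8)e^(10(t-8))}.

u(t-a)f(t-a) with f(t)=e^(10t). L{e^(10t)} = 1/(s-10). By time shift: e^(-8s)/(s-10)

Final answer: e^(-8s)/(s-10)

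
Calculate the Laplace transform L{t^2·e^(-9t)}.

L{t^n·e^(at)} = n!/(s-a)^(n+1), so L{t^2·e^(-9t)} = 2/(s+9)^3

Final answer: 2/(s+9)^3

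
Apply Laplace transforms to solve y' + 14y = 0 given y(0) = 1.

L{y'} + 14L{y} = 0. sY - 1 + 14Y = 0. Y(s+14) = 1. Y = 1/(s+14)

Final answer: y(t) = e^(-14t)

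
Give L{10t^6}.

L{t^n} = n!/s^(n+1). So L{10t^6} = 10·6!/s^7 = 7200/s^7

Final answer: 7200/s^7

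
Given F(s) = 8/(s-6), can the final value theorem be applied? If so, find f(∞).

sF(s) = 8s/(s-6) has a pole at s = 6 in the right half-plane. Theorem does NOT apply (unstable system; f(t) = 8·e^(6t) grows without bound).

Final answer: Not applicable (unstable)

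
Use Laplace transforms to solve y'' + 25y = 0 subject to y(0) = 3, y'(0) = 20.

L{y''} + 25L{y} = 0. s²Y - 3s - 20 + 25Y = 0. Y(s² + 25) = 3s + 20. Y = (3s + 20)/(s² + 25). Inverting: y(t) = 3cos(5t) + 4sin(5t)

Final answer: y(t) = 3cos(5t) + 4sin(5t)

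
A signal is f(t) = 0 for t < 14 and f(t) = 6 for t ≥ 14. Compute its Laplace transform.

f(t) = 6·u(t-14). L{u(t-14)} = e^(-14s)/s, so L{f(t)} = 6·e^(-14s)/s

Final answer: 6·e^(-14s)/s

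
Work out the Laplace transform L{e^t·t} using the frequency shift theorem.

L{e^(at)·t^n} = n!/(s-a)^(n+1), so L{e^t·t} = 1/(s-1)^2

Final answer: 1/(s-1)^2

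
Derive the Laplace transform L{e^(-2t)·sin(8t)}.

L{e^(at)·sin(ωt)} = ω/((s-a)² + ω²), so L{e^(-2t)·sin(8t)} = 8/((s+2)² + 64)

Final answer: 8/((s+2)² + 64)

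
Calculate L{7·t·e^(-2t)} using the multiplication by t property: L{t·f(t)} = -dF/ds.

Using L{t^n·e^(at)} = n!/(s-a)^(n+1), L{t·e^(-2t)} = 1/(s+2)^2, so L{7·t·e^(-2t)} = 7·1/(s+2)^2 = 7/(s+2)^2

Final answer: 7/(s+2)^2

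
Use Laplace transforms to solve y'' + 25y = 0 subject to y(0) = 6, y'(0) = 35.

L{y''} + 25L{y} = 0. s²Y - 6s - 35 + 25Y = 0. Y(s² + 25) = 6s + 35. Y = (6s + 35)/(s² + 25). Inverting: y(t) = 6cos(5t) + 7sin(5t)

Final answer: y(t) = 6cos(5t) + 7sin(5t)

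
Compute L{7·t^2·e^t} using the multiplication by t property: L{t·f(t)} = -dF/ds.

Using L{t^n·e^(at)} = n!/(s-a)^(n+1), L{t^2·e^t} = 2/(s-1)^3, so L{7·t^2·e^t} = 7·2/(s-1)^3 = 14/(s-1)^3

Final answer: 14/(s-1)^3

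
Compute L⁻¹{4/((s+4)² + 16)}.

Form: b/((s-a)² + b²) → e^(at)sin(bt). With a=-4, b=4

Final answer: e^(-4t)·sin(4t)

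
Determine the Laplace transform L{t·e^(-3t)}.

L{t^n·e^(at)} = n!/(s-a)^(n+1), so L{t·e^(-3t)} = 1/(s+3)^2

Final answer: 1/(s+3)^2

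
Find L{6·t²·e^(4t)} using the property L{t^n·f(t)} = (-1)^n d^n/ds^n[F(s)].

L{e^(4t)} = 1/(s-4). d/ds[1/(s-4)] = -1/(s-4)². d²/ds²[1/(s-4)] = 2/(s-4)³. So L{t²·e^(4t)} = (-1)² · 2/(s-4)³ = 2/(s-4)³. Then L{6·t²·e^(4t)} = 6·2/(s-4)³ = 12/(s-4)³

Final answer: 12/(s-4)³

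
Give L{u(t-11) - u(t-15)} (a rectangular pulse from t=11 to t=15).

L{u(t-a)} = e^(-as)/s. L{u(t-11) - u(t-15)} = (e^(-11s) - e^(-15s))/s

Final answer: (e^(-11s) - e^(-15s))/s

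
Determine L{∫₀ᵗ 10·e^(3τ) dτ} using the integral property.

L{∫₀ᵗ f(τ)dτ} = F(s)/s with F(s) = 10/(s-3), so L{∫₀ᵗ 10·e^(3τ) dτ} = 10/(s(s-3))

Final answer: 10/(s(s-3))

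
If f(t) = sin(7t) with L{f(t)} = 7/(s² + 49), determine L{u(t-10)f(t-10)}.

Time shift theorem: L{u(t-a)f(t-a)} = e^(-as)F(s). Here a=10, F(s) = 7/(s² + 49), so L{u(t-10)f(t-10)} = e^(-10s)·7/(s² + 49)

Final answer: e^(-10s)·7/(s² + 49)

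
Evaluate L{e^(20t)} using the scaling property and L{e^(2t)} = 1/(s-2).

Using L{f(at)} = (1/a)F(s/a) with a=10 and f(t) = e^(2t): L{e^(20t)} = (1/10) · 1/((s/10)-2) = (1/10) · 10/(s-20) = 1/(s-20)

Final answer: 1/(s-20)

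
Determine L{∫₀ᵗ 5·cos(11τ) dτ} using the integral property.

L{∫₀ᵗ f(τ)dτ} = F(s)/s with F(s) = 5s/(s² + 121), so the result is (5s/(s² + 121))/s = 5/(s² + 121)

Final answer: 5/(s² + 121)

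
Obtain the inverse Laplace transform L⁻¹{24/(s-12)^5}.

L⁻¹{n!/(s-a)^(n+1)} = t^n·e^(at), so L⁻¹{24/(s-12)^5} = t^4·e^(12t)

Final answer: t^4·e^(12t)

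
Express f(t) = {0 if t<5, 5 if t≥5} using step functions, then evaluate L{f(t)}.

f(t) = 5·u(t-5). L{u(t-5)} = e^(-5s)/s, so L{f(t)} = 5·e^(-5s)/s

Final answer: 5·e^(-5s)/s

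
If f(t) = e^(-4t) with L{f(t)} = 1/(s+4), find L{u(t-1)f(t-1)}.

Time shift theorem: L{u(t-a)f(t-a)} = e^(-as)F(s). Here a=1, F(s) = 1/(s+4), so L{u(t-1)f(t-1)} = e^(-s)·1/(s+4)

Final answer: e^(-s)·1/(s+4)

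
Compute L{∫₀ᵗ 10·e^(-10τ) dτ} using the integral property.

L{∫₀ᵗ f(τ)dτ} = F(s)/s with F(s) = 10/(s+10), so L{∫₀ᵗ 10·e^(-10τ) dτ} = 10/(s(s+10))

Final answer: 10/(s(s+10))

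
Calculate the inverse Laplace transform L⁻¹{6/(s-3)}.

L⁻¹{1/(s-a)} = e^(at), so L⁻¹{1/(s-3)} = e^(3t), and L⁻¹{6/(s-3)} = 6·e^(3t)

Final answer: 6·e^(3t)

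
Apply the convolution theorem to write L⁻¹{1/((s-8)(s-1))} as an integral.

1/((s-8)(s-1)) = (1/(s-8))·(1/(s-1)) = L{e^(8t)}·L{e^t}. So f(t) = e^(8t)*e^t = ∫₀ᵗ e^(8τ)·e^(t-τ) dτ

Final answer: ∫₀ᵗ e^(8τ)·e^(t-τ) dτ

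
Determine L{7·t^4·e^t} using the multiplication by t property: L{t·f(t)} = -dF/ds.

Using L{t^n·e^(at)} = n!/(s-a)^(n+1), L{t^4·e^t} = 24/(s-1)^5, so L{7·t^4·e^t} = 7·24/(s-1)^5 = 168/(s-1)^5

Final answer: 168/(s-1)^5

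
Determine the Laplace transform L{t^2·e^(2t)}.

L{t^n·e^(at)} = n!/(s-a)^(n+1), so L{t^2·e^(2t)} = 2/(s-2)^3

Final answer: 2/(s-2)^3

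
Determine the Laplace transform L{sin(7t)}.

L{sin(ωt)} = ω/(s² + ω²), so L{sin(7t)} = 7/(s² + 49)

Final answer: 7/(s² + 49)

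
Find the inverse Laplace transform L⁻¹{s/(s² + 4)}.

L⁻¹{s/(s² + 4)} = cos(2t)

Final answer: cos(2t)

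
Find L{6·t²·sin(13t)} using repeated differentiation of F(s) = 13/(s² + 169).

F(s) = 13/(s² + 169). F'(s) = -26s/(s² + 169)². F''(s) = -26(169 - 3s²)/(s² + 169)³ = (78s² - 4394)/(s² + 169)³. So L{t²·sin(13t)} = (-1)² F''(s) = (78s² - 4394)/(s² + 169)³. Then L{6·t²·sin(13t)} = 6·(78s² - 4394)/(s² + 169)³ = (468s² - 26364)/(s² + 169)³

Final answer: (468s² - 26364)/(s² + 169)³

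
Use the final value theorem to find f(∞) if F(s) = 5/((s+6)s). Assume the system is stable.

f(∞) = lim_{s→0} sF(s) = lim_{s→0} 5/(s+6) = 5/6

Final answer: 5/6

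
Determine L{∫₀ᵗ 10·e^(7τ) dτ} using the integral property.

L{∫₀ᵗ f(τ)dτ} = F(s)/s with F(s) = 10/(s-7), so L{∫₀ᵗ 10·e^(7τ) dτ} = 10/(s(s-7))

Final answer: 10/(s(s-7))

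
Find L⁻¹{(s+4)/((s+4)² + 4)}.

Using frequency shift: L⁻¹{(s-a)/((s-a)² + b²)} = e^(at)cos(bt). Here a=-4, b=2

Final answer: e^(-4t)·cos(2t)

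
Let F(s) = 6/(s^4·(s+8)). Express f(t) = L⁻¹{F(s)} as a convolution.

6/(s^4·(s+8)) = (6/s^4)·(1/(s+8)) = L{t^3}·L{e^(-8t)}. So f(t) = t^3*e^(-8t) = ∫₀ᵗ τ^3·e^(-8(t-τ)) dτ

Final answer: ∫₀ᵗ τ^3·e^(-8(t-τ)) dτ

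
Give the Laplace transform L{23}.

L{23} = 23 · L{1} = 23/s

Final answer: 23/s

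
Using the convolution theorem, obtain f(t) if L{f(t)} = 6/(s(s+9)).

6/(s(s+9)) = (6/s)·(1/(s+9)) = L{6}·L{e^(-9t)}. By convolution, f(t) = 6*e^(-9t) = ∫₀ᵗ 6·e^(-9τ) dτ = 6·(1 - e^(-9t))/9

Final answer: 6·(1 - e^(-9t))/9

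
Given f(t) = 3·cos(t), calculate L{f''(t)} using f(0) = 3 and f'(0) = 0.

F(s) = 3s/(s² + 1). L{f''(t)} = s²F(s) - sf(0) - f'(0) = 3s³/(s² + 1) - 3s = (3s³ - 3s(s² + 1))/(s² + 1) = -3s/(s² + 1)

Final answer: -3s/(s² + 1)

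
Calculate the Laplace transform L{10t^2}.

L{10t^2} = 10 · L{t^2} = 10 · 2/s^3 = 20/s^3

Final answer: 20/s^3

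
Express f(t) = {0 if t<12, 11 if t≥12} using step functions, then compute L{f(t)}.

f(t) = 11·u(t-12). L{u(t-12)} = e^(-12s)/s, so L{f(t)} = 11·e^(-12s)/s

Final answer: 11·e^(-12s)/s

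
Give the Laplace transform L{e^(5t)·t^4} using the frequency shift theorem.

L{e^(at)·t^n} = n!/(s-a)^(n+1), so L{e^(5t)·t^4} = 24/(s-5)^5

Final answer: 24/(s-5)^5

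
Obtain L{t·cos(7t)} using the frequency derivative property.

L{cos(7t)} = s/(s² + 49). Derivative: d/ds[s/(s² + 49)] = [(s² + 49) - s·2s]/(s² + 49)² = (49 - s²)/(s² + 49)². So L{t·cos(7t)} = -F'(s) = (s² - 49)/(s² + 49)²

Final answer: (s² - 49)/(s² + 49)²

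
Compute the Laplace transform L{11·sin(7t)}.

L{sin(ωt)} = ω/(s² + ω²), so L{sin(7t)} = 7/(s² + 49). Then L{11·sin(7t)} = 11·7/(s² + 49) = 77/(s² + 49)

Final answer: 77/(s² + 49)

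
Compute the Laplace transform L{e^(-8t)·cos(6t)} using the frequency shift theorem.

Frequency shift: L{e^(at)f(t)} = F(s-a). L{e^(-8t)·cos(6t)} = (s+8)/((s+8)² + 36)

Final answer: (s+8)/((s+8)² + 36)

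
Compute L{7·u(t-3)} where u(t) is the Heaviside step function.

L{u(t-a)} = e^(-as)/s. Here a=3, so L{u(t-3)} = e^(-3s)/s, and L{7·u(t-3)} = 7·e^(-3s)/s

Final answer: 7·e^(-3s)/s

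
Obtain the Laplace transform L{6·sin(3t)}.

L{sin(ωt)} = ω/(s² + ω²), so L{sin(3t)} = 3/(s² + 9). Then L{6·sin(3t)} = 6·3/(s² + 9) = 18/(s² + 9)

Final answer: 18/(s² + 9)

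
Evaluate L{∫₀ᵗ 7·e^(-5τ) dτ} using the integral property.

L{∫₀ᵗ f(τ)dτ} = F(s)/s with F(s) = 7/(s+5), so L{∫₀ᵗ 7·e^(-5τ) dτ} = 7/(s(s+5))

Final answer: 7/(s(s+5))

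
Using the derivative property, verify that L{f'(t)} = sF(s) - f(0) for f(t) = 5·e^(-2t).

f'(t) = -10e^(-2t). Direct: L{f'(t)} = -10/(s+2). Property: s·5/(s+2) - 5 = (5s - 5(s+2))/(s+2) = -10/(s+2). ✓

Final answer: -10/(s+2)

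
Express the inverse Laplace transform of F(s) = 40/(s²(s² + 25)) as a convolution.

40/(s²(s² + 25)) = (1/s²)·(40/(s² + 25)) = L{t}·L{8·sin(5t)}. So f(t) = t*(8·sin(5t)) = ∫₀ᵗ 8τ·sin(5(t-τ)) dτ

Final answer: ∫₀ᵗ 8τ·sin(5(t-τ)) dτ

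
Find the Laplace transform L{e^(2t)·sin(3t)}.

L{e^(at)·sin(ωt)} = ω/((s-a)² + ω²), so L{e^(2t)·sin(3t)} = 3/((s-2)² + 9)

Final answer: 3/((s-2)² + 9)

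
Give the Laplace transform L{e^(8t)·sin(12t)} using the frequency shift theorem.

Frequency shift: L{e^(at)f(t)} = F(s-a). L{e^(8t)·sin(12t)} = 12/((s-8)² + 144)

Final answer: 12/((s-8)² + 144)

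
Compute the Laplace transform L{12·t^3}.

L{t^n} = n!/s^(n+1), so L{t^3} = 6/s^4. Then L{12·t^3} = 12·6/s^4 = 72/s^4

Final answer: 72/s^4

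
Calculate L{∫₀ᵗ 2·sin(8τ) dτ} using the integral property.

L{∫₀ᵗ f(τ)dτ} = F(s)/s with F(s) = 16/(s² + 64), so the result is (16/(s² + 64))/s = 16/(s(s² + 64))

Final answer: 16/(s(s² + 64))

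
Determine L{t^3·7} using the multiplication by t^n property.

L{7} = 7/s. d^1/ds^1[1/s] = -1/s². d^2/ds^2[1/s] = 2/s^3. d^3/ds^3[1/s] = -6/s^4. So L{t^3} = (-1)^{3}·-6/s^4 = 6/s^4. Then L{t^3·7} = 7·6/s^4 = 42/s^4

Final answer: 42/s^4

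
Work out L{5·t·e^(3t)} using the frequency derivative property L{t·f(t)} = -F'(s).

L{e^(3t)} = 1/(s-3). By frequency derivative: L{t·e^(3t)} = -d/ds[1/(s-3)] = -(-1)/(s-3)² = 1/(s-3)². Then L{5·t·e^(3t)} = 5·1/(s-3)² = 5/(s-3)²

Final answer: 5/(s-3)²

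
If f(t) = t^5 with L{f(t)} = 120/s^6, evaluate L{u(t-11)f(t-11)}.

Time shift theorem: L{u(t-a)f(t-a)} = e^(-as)F(s). Here a=11, F(s) = 120/s^6, so L{u(t-11)f(t-11)} = e^(-11s)·120/s^6

Final answer: e^(-11s)·120/s^6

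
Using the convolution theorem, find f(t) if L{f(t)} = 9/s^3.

9/s^3 = (9/s)·(1/s^2) = L{9}·L{t}. By convolution, f(t) = 9*t = ∫₀ᵗ 9·τ dτ = 9·t²/2

Final answer: 9·t²/2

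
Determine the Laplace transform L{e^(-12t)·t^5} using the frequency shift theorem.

L{e^(at)·t^n} = n!/(s-a)^(n+1), so L{e^(-12t)·t^5} = 120/(s+12)^6

Final answer: 120/(s+12)^6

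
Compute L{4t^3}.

L{t^n} = n!/s^(n+1). So L{4t^3} = 4·3!/s^4 = 24/s^4

Final answer: 24/s^4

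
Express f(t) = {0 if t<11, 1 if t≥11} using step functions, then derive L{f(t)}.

f(t) = u(t-11). L{u(t-11)} = e^(-11s)/s, so L{f(t)} = e^(-11s)/s

Final answer: e^(-11s)/s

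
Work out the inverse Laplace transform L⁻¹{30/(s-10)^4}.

L⁻¹{n!/(s-a)^(n+1)} = t^n·e^(at) with n=3, a=10. So L⁻¹{6/(s-10)^4} = t^3·e^(10t), and L⁻¹{30/(s-10)^4} = (30/6)·t^3·e^(10t) = 5·t^3·e^(10t)

Final answer: 5·t^3·e^(10t)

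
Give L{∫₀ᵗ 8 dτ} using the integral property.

L{∫₀ᵗ f(τ)dτ} = F(s)/s with f(t) = 8. F(s) = 8/s, so L{∫₀ᵗ 8 dτ} = (8/s)/s = 8/s². (Check: ∫₀ᵗ 8 dτ = 8t.)

Final answer: 8/s²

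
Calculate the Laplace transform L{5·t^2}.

L{t^n} = n!/s^(n+1), so L{t^2} = 2/s^3. Then L{5·t^2} = 5·2/s^3 = 10/s^3

Final answer: 10/s^3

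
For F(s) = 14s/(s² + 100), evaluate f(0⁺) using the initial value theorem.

f(0⁺) = lim_{s→∞} s·14s/(s² + 100) = lim_{s→∞} 14s²/(s² + 100) = 14

Final answer: 14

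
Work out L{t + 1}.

L{t + 1} = L{t} + L{1} = 1/s² + 1/s

Final answer: 1/s² + 1/s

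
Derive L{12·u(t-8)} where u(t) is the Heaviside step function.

L{u(t-a)} = e^(-as)/s. Here a=8, so L{u(t-8)} = e^(-8s)/s, and L{12·u(t-8)} = 12·e^(-8s)/s

Final answer: 12·e^(-8s)/s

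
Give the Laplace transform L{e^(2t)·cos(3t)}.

L{e^(at)·cos(ωt)} = (s-a)/((s-a)² + ω²), so L{e^(2t)·cos(3t)} = (s-2)/((s-2)² + 9)

Final answer: (s-2)/((s-2)² + 9)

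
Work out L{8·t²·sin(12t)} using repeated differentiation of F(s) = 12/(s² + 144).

F(s) = 12/(s² + 144). F'(s) = -24s/(s² + 144)². F''(s) = -24(144 - 3s²)/(s² + 144)³ = (72s² - 3456)/(s² + 144)³. So L{t²·sin(12t)} = (-1)² F''(s) = (72s² - 3456)/(s² + 144)³. Then L{8·t²·sin(12t)} = 8·(72s² - 3456)/(s² + 144)³ = (576s² - 27648)/(s² + 144)³

Final answer: (576s² - 27648)/(s² + 144)³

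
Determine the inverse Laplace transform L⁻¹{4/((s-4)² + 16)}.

Using frequency shift, L⁻¹{4/((s-4)² + 16)} = e^(4t)·sin(4t)

Final answer: e^(4t)·sin(4t)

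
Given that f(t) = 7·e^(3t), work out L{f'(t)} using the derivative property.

f(0) = 7, F(s) = 7/(s-3). L{f'(t)} = s·F(s) - f(0) = 7s/(s-3) - 7 = (7s - 7(s-3))/(s-3) = 21/(s-3)

Final answer: 21/(s-3)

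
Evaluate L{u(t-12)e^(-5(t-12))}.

u(t-a)f(t-a) with f(t)=e^(-5t). L{e^(-5t)} = 1/(s+5). By time shift: e^(-12s)/(s+5)

Final answer: e^(-12s)/(s+5)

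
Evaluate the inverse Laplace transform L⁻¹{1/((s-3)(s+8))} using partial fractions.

Decompose: A/(s-3) + B/(s+8). A = 1/11, B = -1/11. f(t) = (e^(3t) - e^(-8t))/11

Final answer: (e^(3t) - e^(-8t))/11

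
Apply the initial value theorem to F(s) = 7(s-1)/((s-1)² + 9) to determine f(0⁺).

f(0⁺) = lim_{s→∞} sF(s) = lim_{s→∞} 7s(s-1)/((s-1)² + 9) = 7

Final answer: 7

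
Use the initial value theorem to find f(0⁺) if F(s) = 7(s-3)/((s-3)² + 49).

f(0⁺) = lim_{s→∞} sF(s) = lim_{s→∞} 7s(s-3)/((s-3)² + 49) = 7

Final answer: 7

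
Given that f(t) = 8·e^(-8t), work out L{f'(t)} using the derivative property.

f(0) = 8, F(s) = 8/(s+8). L{f'(t)} = s·F(s) - f(0) = 8s/(s+8) - 8 = (8s - 8(s+8))/(s+8) = -64/(s+8)

Final answer: -64/(s+8)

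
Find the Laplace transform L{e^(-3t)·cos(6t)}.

L{e^(at)·cos(ωt)} = (s-a)/((s-a)² + ω²), so L{e^(-3t)·cos(6t)} = (s+3)/((s+3)² + 36)

Final answer: (s+3)/((s+3)² + 36)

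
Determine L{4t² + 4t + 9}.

L{4t² + 4t + 9} = 4·2/s³ + 4/s² + 9/s = 8/s³ + 4/s² + 9/s

Final answer: 8/s³ + 4/s² + 9/s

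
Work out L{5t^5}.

L{t^n} = n!/s^(n+1). So L{5t^5} = 5·5!/s^6 = 600/s^6

Final answer: 600/s^6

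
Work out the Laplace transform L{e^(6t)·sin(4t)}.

L{e^(at)·sin(ωt)} = ω/((s-a)² + ω²), so L{e^(6t)·sin(4t)} = 4/((s-6)² + 16)

Final answer: 4/((s-6)² + 16)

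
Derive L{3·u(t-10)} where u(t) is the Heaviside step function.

L{u(t-a)} = e^(-as)/s. Here a=10, so L{u(t-10)} = e^(-10s)/s, and L{3·u(t-10)} = 3·e^(-10s)/s

Final answer: 3·e^(-10s)/s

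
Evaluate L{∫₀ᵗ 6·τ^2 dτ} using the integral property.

L{∫₀ᵗ f(τ)dτ} = F(s)/s with f(t) = 6t^2. F(s) = 12/s^3, so L{∫₀ᵗ 6·τ^2 dτ} = (12/s^3)/s = 12/s^4. (Check: ∫₀ᵗ 6·τ^2 dτ = 6t^3/3.)

Final answer: 12/s^4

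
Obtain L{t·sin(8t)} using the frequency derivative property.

L{sin(8t)} = 8/(s² + 64). By L{t·f(t)} = -F'(s): -d/ds[8/(s² + 64)] = -(8)·(-2s)/(s² + 64)² = 16s/(s² + 64)²

Final answer: 16s/(s² + 64)²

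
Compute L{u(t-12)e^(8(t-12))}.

u(t-a)f(t-a) with f(t)=e^(8t). L{e^(8t)} = 1/(s-8). By time shift: e^(-12s)/(s-8)

Final answer: e^(-12s)/(s-8)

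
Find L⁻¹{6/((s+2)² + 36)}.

Form: b/((s-a)² + b²) → e^(at)sin(bt). With a=-2, b=6

Final answer: e^(-2t)·sin(6t)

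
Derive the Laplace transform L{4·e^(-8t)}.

L{e^(at)} = 1/(s-a), so L{e^(-8t)} = 1/(s+8). Then L{4·e^(-8t)} = 4/(s+8)

Final answer: 4/(s+8)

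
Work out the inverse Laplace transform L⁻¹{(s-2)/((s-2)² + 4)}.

Using frequency shift, L⁻¹{(s-2)/((s-2)² + 4)} = e^(2t)·cos(2t)

Final answer: e^(2t)·cos(2t)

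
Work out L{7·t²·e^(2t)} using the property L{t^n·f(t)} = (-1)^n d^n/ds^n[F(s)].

L{e^(2t)} = 1/(s-2). d/ds[1/(s-2)] = -1/(s-2)². d²/ds²[1/(s-2)] = 2/(s-2)³. So L{t²·e^(2t)} = (-1)² · 2/(s-2)³ = 2/(s-2)³. Then L{7·t²·e^(2t)} = 7·2/(s-2)³ = 14/(s-2)³

Final answer: 14/(s-2)³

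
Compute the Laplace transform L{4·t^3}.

L{t^n} = n!/s^(n+1), so L{t^3} = 6/s^4. Then L{4·t^3} = 4·6/s^4 = 24/s^4

Final answer: 24/s^4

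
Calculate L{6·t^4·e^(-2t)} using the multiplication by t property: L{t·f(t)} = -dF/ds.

Using L{t^n·e^(at)} = n!/(s-a)^(n+1), L{t^4·e^(-2t)} = 24/(s+2)^5, so L{6·t^4·e^(-2t)} = 6·24/(s+2)^5 = 144/(s+2)^5

Final answer: 144/(s+2)^5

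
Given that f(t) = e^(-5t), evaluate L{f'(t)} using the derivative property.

f(0) = 1, F(s) = 1/(s+5). L{f'(t)} = s·F(s) - f(0) = s/(s+5) - 1 = (s - (s+5))/(s+5) = -5/(s+5)

Final answer: -5/(s+5)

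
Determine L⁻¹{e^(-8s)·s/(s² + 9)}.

L⁻¹{s/(s² + 9)} = cos(3t). By the time shift theorem, L⁻¹{e^(-as)F(s)} = u(t-a)f(t-a) with a=8, so L⁻¹{e^(-8s)·s/(s² + 9)} = u(t-8)·cos(3(t-8))

Final answer: u(t-8)·cos(3(t-8))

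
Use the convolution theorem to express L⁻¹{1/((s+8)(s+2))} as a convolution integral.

1/((s+8)(s+2)) = (1/(s+8))·(1/(s+2)) = L{e^(-8t)}·L{e^(-2t)}. So f(t) = e^(-8t)*e^(-2t) = ∫₀ᵗ e^(-8τ)·e^(-2(t-τ)) dτ

Final answer: ∫₀ᵗ e^(-8τ)·e^(-2(t-τ)) dτ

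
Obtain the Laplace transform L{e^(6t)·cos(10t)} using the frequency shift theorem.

Frequency shift: L{e^(at)f(t)} = F(s-a). L{e^(6t)·cos(10t)} = (s-6)/((s-6)² + 100)

Final answer: (s-6)/((s-6)² + 100)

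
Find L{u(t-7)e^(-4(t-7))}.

u(t-a)f(t-a) with f(t)=e^(-4t). L{e^(-4t)} = 1/(s+4). By time shift: e^(-7s)/(s+4)

Final answer: e^(-7s)/(s+4)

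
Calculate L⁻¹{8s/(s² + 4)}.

This is the form c·s/(s² + a²) with a = 2, c = 8. L⁻¹ = 8·cos(2t)

Final answer: 8·cos(2t)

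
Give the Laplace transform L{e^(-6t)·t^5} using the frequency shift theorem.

L{e^(at)·t^n} = n!/(s-a)^(n+1), so L{e^(-6t)·t^5} = 120/(s+6)^6

Final answer: 120/(s+6)^6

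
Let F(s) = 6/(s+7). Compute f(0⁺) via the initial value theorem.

f(0⁺) = lim_{s→∞} s·6/(s+7) = lim_{s→∞} 6s/(s+7) = 6

Final answer: 6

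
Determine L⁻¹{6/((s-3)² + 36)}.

Form: b/((s-a)² + b²) → e^(at)sin(bt). With a=3, b=6

Final answer: e^(3t)·sin(6t)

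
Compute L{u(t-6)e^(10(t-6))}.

u(t-a)f(t-a) with f(t)=e^(10t). L{e^(10t)} = 1/(s-10). By time shift: e^(-6s)/(s-10)

Final answer: e^(-6s)/(s-10)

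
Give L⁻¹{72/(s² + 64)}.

This is the form c·a/(s² + a²) with a = 8, c = 9. L⁻¹ = 9·sin(8t)

Final answer: 9·sin(8t)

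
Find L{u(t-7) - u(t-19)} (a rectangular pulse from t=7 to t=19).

L{u(t-a)} = e^(-as)/s. L{u(t-7) - u(t-19)} = (e^(-7s) - e^(-19s))/s

Final answer: (e^(-7s) - e^(-19s))/s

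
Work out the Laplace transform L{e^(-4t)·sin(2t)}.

L{e^(at)·sin(ωt)} = ω/((s-a)² + ω²), so L{e^(-4t)·sin(2t)} = 2/((s+4)² + 4)

Final answer: 2/((s+4)² + 4)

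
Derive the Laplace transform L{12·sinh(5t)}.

L{sinh(ωt)} = ω/(s² - ω²), so L{sinh(5t)} = 5/(s² - 25). Then L{12·sinh(5t)} = 12·5/(s² - 25) = 60/(s² - 25)

Final answer: 60/(s² - 25)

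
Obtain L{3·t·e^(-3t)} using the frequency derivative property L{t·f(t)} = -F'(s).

L{e^(-3t)} = 1/(s+3). By frequency derivative: L{t·e^(-3t)} = -d/ds[1/(s+3)] = -(-1)/(s+3)² = 1/(s+3)². Then L{3·t·e^(-3t)} = 3·1/(s+3)² = 3/(s+3)²

Final answer: 3/(s+3)²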